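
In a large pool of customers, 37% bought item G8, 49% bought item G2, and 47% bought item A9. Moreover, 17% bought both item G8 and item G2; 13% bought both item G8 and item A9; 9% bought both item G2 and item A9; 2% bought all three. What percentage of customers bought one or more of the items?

By inclusion-exclusion,
P(union) = 37 + 49 + 47 − 17 − 13 − 9 + 2 = 96%

96%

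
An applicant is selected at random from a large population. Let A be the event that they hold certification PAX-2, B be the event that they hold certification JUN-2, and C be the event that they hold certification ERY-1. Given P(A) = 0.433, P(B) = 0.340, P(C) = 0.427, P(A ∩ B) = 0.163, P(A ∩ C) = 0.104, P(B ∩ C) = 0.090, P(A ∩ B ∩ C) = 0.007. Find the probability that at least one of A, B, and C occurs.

P(A ∪ B ∪ C) = 0.433 + 0.340 + 0.427 − 0.163 − 0.104 − 0.090 + 0.007 = 0.850

0.850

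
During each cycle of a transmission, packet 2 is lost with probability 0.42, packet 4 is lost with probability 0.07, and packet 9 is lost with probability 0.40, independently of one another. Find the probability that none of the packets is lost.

Independence gives P(none) = ∏(1 − pᵢ).
P(none) = (1 − 0.42) × (1 − 0.07) × (1 − 0.40) = 0.58 × 0.93 × 0.60 = 0.32364

0.32364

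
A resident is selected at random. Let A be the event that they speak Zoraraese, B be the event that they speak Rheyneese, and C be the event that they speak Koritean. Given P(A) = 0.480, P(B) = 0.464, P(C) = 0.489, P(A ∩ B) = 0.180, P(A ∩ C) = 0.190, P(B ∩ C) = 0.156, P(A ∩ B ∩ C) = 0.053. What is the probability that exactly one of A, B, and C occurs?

0.540

Using the inclusion–exclusion count for exactly one event:
P(exactly one) = 0.480 + 0.464 + 0.489 − 2·0.180 − 2·0.190 − 2·0.156 + 3·0.053 = 0.540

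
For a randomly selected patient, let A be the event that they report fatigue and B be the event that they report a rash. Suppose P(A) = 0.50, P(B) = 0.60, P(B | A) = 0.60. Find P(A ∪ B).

0.80

P(A ∩ B) = P(A)·P(B|A) = 0.50 × 0.60 = 0.30
Inclusion–exclusion gives
P(A ∪ B) = 0.50 + 0.60 − 0.30 = 0.80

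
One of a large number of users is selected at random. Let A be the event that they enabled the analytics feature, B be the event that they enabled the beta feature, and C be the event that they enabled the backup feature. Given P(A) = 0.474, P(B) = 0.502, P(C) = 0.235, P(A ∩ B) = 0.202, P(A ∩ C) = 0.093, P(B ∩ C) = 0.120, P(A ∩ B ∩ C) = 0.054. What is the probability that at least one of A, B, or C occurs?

0.850

P(A ∪ B ∪ C) = 0.474 + 0.502 + 0.235 − 0.202 − 0.093 − 0.120 + 0.054 = 0.850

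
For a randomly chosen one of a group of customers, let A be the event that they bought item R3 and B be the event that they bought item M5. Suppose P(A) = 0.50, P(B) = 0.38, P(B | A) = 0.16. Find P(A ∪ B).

P(A ∩ B) = P(A)·P(B|A) = 0.50 × 0.16 = 0.08
Using inclusion–exclusion:
P(A ∪ B) = 0.50 + 0.38 − 0.08 = 0.80

0.80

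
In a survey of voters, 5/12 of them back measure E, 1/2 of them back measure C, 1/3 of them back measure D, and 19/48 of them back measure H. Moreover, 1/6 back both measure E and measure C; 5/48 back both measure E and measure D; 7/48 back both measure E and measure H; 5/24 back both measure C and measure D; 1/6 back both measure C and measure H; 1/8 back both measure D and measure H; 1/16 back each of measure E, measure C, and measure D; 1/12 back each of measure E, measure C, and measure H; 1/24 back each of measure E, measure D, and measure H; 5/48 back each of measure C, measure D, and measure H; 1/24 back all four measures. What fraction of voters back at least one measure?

P(≥1) = 5/12 + 1/2 + 1/3 + 19/48 − 1/6 − 5/48 − 7/48 − 5/24 − 1/6 − 1/8 + 1/16 + 1/12 + 1/24 + 5/48 − 1/24 = 47/48

47/48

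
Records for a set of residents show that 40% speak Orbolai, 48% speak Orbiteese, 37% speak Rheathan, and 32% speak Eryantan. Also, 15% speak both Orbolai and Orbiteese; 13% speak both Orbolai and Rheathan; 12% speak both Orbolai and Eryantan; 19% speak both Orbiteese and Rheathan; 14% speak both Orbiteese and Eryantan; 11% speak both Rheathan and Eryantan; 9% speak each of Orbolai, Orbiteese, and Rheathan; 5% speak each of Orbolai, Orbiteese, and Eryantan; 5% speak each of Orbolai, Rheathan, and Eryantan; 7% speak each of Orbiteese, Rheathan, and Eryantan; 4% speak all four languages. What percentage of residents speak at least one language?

Using inclusion–exclusion:
P(union) = 40 + 48 + 37 + 32 − 15 − 13 − 12 − 19 − 14 − 11 + 9 + 5 + 5 + 7 − 4 = 95%

95%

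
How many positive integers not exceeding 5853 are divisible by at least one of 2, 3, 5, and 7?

2926 + 1951 + 1170 + 836 − 975 − 585 − 418 − 390 − 278 − 167 + 195 + 139 + 83 + 55 − 27 = 4515

4515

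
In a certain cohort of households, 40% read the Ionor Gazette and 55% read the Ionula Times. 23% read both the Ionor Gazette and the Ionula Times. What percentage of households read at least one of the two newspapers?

72%

By inclusion-exclusion,
P(at least one) = 40 + 55 − 23 = 72%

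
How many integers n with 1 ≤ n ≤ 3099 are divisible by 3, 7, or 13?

1464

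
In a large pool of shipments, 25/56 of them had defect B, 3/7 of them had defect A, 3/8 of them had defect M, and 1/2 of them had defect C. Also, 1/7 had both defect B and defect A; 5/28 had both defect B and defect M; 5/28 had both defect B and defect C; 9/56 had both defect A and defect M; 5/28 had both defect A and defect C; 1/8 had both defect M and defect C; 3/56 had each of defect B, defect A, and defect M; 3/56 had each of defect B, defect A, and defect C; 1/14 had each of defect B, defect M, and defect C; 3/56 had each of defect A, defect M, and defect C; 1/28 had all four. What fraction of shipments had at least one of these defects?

P(≥1) = 25/56 + 3/7 + 3/8 + 1/2 − 1/7 − 5/28 − 5/28 − 9/56 − 5/28 − 1/8 + 3/56 + 3/56 + 1/14 + 3/56 − 1/28 = 55/56

55/56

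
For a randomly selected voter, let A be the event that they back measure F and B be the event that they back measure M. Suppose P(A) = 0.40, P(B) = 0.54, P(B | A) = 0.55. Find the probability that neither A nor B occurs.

0.28

P(A ∩ B) = P(A)·P(B|A) = 0.40 × 0.55 = 0.22
Using inclusion–exclusion:
P(A ∪ B) = 0.40 + 0.54 − 0.22 = 0.72
P(none) = 1 − 0.72 = 0.28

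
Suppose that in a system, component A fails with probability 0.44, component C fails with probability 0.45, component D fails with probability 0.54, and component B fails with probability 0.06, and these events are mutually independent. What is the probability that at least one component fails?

0.8668208

Independence gives P(none) = ∏(1 − pᵢ).
P(none) = (1 − 0.44) × (1 − 0.45) × (1 − 0.54) × (1 − 0.06) = 0.56 × 0.55 × 0.46 × 0.94 = 0.1331792
P(at least one) = 1 − 0.1331792 = 0.8668208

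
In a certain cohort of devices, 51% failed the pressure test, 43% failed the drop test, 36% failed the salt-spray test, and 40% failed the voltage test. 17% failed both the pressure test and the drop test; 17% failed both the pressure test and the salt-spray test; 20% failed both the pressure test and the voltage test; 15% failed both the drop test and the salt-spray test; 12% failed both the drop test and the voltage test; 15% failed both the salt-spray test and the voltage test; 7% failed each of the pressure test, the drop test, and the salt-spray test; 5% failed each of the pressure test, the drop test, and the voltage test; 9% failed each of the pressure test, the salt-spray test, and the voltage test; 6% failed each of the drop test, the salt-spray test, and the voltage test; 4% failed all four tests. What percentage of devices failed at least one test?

Using inclusion–exclusion:
P(at least one) = 51 + 43 + 36 + 40 − 17 − 17 − 20 − 15 − 12 − 15 + 7 + 5 + 9 + 6 − 4 = 97%

97%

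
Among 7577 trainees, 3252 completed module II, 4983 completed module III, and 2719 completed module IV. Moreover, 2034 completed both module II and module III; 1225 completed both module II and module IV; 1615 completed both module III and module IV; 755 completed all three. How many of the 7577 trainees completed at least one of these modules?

6835

By inclusion–exclusion:
N(≥1) = 3252 + 4983 + 2719 − 2034 − 1225 − 1615 + 755 = 6835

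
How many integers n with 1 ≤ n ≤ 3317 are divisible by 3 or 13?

1275

Inclusion–exclusion gives
⌊3317/3⌋ + ⌊3317/13⌋ − ⌊3317/39⌋ = 1105 + 255 − 85 = 1275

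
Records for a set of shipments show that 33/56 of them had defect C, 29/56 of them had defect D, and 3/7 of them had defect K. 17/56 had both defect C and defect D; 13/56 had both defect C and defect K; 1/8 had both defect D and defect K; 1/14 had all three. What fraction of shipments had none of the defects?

3/56

Inclusion–exclusion gives
P(≥1) = 33/56 + 29/56 + 3/7 − 17/56 − 13/56 − 1/8 + 1/14 = 53/56
P(none) = 1 − 53/56 = 3/56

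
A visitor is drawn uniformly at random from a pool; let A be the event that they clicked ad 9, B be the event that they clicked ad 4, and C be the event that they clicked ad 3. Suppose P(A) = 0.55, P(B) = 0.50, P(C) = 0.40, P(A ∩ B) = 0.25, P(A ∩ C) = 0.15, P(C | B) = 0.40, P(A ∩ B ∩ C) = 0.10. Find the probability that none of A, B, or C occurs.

P(B ∩ C) = P(B)·P(C|B) = 0.50 × 0.40 = 0.20
By inclusion-exclusion,
P(A ∪ B ∪ C) = 0.55 + 0.50 + 0.40 − 0.25 − 0.15 − 0.20 + 0.10 = 0.95
P(none) = 1 − 0.95 = 0.05

0.05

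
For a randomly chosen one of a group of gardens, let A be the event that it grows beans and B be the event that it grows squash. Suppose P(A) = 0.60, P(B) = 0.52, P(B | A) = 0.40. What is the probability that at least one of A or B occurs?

P(A ∩ B) = P(A)·P(B|A) = 0.60 × 0.40 = 0.24
By inclusion–exclusion:
P(A ∪ B) = 0.60 + 0.52 − 0.24 = 0.88

0.88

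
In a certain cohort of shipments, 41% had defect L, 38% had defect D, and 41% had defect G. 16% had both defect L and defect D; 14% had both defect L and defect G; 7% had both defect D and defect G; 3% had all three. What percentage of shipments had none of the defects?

Apply inclusion-exclusion:
P(≥1) = 41 + 38 + 41 − 16 − 14 − 7 + 3 = 86%
P(none) = 100% − 86% = 14%

14%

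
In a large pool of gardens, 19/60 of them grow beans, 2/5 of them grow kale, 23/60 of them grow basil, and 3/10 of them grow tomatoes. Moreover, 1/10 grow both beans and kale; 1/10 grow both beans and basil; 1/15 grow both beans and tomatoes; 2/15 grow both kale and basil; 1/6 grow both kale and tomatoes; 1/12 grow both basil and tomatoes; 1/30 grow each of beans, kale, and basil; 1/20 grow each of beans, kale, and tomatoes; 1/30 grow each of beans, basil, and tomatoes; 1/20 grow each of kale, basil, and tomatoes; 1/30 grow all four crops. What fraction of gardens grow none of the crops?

Using inclusion–exclusion:
P(≥1) = 19/60 + 2/5 + 23/60 + 3/10 − 1/10 − 1/10 − 1/15 − 2/15 − 1/6 − 1/12 + 1/30 + 1/20 + 1/30 + 1/20 − 1/30 = 53/60
P(none) = 1 − 53/60 = 7/60

7/60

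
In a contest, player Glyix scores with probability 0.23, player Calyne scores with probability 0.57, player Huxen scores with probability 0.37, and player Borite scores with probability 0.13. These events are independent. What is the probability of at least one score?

0.81852409

Since the events are independent, P(none) is the product of the individual non-occurrence probabilities.
P(none) = (1 − 0.23) × (1 − 0.57) × (1 − 0.37) × (1 − 0.13) = 0.77 × 0.43 × 0.63 × 0.87 = 0.18147591
P(at least one) = 1 − 0.18147591 = 0.81852409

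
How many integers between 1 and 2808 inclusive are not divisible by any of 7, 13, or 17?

2090

Using inclusion–exclusion:
floor(2808/7) + floor(2808/13) + floor(2808/17) − floor(2808/91) − floor(2808/119) − floor(2808/221) + floor(2808/1547) = 401 + 216 + 165 − 30 − 23 − 12 + 1 = 718
2808 − 718 = 2090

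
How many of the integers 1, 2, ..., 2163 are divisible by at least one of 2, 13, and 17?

1081 + 166 + 127 − 83 − 63 − 9 + 4 = 1223

1223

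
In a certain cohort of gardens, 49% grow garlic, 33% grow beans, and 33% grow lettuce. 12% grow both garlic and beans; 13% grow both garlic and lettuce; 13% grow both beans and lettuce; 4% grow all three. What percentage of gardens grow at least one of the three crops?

Inclusion–exclusion gives
P(union) = 49 + 33 + 33 − 12 − 13 − 13 + 4 = 81%

81%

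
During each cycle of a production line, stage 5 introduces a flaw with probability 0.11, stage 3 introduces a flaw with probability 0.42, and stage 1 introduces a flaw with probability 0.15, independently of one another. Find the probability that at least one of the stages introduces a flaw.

0.56123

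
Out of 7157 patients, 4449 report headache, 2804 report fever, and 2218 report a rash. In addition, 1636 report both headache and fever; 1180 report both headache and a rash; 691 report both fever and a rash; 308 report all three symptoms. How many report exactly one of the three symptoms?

3381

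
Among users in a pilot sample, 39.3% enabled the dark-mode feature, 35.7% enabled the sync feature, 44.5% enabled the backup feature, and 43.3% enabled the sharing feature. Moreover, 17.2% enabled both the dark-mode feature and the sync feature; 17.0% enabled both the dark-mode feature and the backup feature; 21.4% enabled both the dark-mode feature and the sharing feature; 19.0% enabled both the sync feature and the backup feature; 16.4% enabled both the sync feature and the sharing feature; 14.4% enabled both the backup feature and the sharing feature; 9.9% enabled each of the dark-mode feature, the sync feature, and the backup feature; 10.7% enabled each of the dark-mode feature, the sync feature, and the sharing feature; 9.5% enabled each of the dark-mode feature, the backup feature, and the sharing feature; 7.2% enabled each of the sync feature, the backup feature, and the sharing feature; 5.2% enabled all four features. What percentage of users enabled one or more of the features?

89.5%

P(union) = 39.3 + 35.7 + 44.5 + 43.3 − 17.2 − 17.0 − 21.4 − 19.0 − 16.4 − 14.4 + 9.9 + 10.7 + 9.5 + 7.2 − 5.2 = 89.5%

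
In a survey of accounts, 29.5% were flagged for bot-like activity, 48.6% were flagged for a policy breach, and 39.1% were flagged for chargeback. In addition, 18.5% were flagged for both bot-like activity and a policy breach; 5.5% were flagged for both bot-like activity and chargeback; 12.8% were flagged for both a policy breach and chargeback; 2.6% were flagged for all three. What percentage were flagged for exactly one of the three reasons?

Using the inclusion–exclusion count for exactly one event:
P(exactly one) = 29.5 + 48.6 + 39.1 − 2·18.5 − 2·5.5 − 2·12.8 + 3·2.6 = 51.4%

51.4%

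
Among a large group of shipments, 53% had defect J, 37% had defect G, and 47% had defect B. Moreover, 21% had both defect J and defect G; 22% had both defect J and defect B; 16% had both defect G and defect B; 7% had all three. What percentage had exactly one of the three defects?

40%

P(exactly one) = 53 + 37 + 47 − 2·21 − 2·22 − 2·16 + 3·7 = 40%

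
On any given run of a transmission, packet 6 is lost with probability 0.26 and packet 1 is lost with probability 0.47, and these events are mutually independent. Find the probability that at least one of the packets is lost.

0.6078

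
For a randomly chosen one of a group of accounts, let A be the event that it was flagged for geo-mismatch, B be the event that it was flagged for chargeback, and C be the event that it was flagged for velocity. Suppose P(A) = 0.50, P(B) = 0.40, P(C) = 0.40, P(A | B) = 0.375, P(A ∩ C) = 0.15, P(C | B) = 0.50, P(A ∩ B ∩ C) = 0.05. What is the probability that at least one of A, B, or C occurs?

0.85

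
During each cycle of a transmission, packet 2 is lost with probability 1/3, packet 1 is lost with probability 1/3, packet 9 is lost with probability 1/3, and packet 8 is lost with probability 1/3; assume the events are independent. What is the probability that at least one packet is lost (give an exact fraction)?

65/81

P(none) = (1 − 1/3) × (1 − 1/3) × (1 − 1/3) × (1 − 1/3) = 2/3 × 2/3 × 2/3 × 2/3 = 16/81
P(at least one) = 1 − 16/81 = 65/81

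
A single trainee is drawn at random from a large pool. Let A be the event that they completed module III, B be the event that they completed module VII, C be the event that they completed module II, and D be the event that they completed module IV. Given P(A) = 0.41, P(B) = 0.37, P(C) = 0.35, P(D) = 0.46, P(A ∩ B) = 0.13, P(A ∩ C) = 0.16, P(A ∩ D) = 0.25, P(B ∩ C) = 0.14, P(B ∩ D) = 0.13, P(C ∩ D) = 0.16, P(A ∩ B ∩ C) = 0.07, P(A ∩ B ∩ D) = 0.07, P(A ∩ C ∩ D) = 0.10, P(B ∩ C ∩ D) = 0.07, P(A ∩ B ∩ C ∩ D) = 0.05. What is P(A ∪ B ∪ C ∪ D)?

By inclusion-exclusion,
P(A ∪ B ∪ C ∪ D) = 0.41 + 0.37 + 0.35 + 0.46 − 0.13 − 0.16 − 0.25 − 0.14 − 0.13 − 0.16 + 0.07 + 0.07 + 0.10 + 0.07 − 0.05 = 0.88

0.88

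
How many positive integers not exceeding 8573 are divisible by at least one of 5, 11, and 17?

Using inclusion–exclusion:
1714 + 779 + 504 − 155 − 100 − 45 + 9 = 2706

2706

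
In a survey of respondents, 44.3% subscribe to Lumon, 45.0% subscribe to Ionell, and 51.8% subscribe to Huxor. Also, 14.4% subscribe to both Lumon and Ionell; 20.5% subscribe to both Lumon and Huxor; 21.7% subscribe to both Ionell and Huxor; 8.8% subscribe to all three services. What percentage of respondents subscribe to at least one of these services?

93.3%

Apply inclusion-exclusion:
P(union) = 44.3 + 45.0 + 51.8 − 14.4 − 20.5 − 21.7 + 8.8 = 93.3%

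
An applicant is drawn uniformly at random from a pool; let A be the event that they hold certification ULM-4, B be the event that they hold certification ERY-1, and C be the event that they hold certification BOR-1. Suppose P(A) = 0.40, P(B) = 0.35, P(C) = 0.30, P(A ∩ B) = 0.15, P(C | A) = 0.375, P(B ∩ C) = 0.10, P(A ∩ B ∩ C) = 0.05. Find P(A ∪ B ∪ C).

P(A ∩ C) = P(A)·P(C|A) = 0.40 × 0.375 = 0.15
P(A ∪ B ∪ C) = 0.40 + 0.35 + 0.30 − 0.15 − 0.15 − 0.10 + 0.05 = 0.70

0.70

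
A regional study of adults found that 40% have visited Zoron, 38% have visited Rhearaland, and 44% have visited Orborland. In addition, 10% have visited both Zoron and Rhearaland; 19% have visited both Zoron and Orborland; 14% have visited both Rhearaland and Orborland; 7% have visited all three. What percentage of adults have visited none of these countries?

14%

P(≥1) = 40 + 38 + 44 − 10 − 19 − 14 + 7 = 86%
P(none) = 100% − 86% = 14%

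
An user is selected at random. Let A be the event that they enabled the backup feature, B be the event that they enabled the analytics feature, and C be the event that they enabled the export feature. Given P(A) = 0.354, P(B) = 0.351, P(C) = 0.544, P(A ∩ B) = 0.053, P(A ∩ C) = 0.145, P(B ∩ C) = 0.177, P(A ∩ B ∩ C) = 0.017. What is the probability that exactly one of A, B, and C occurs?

0.550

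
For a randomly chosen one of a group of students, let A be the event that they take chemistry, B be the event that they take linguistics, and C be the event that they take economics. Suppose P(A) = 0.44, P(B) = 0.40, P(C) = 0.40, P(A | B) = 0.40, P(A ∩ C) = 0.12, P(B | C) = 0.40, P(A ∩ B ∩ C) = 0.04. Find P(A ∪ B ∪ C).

0.84

P(A ∩ B) = P(B)·P(A|B) = 0.40 × 0.40 = 0.16
P(B ∩ C) = P(C)·P(B|C) = 0.40 × 0.40 = 0.16
By inclusion–exclusion:
P(A ∪ B ∪ C) = 0.44 + 0.40 + 0.40 − 0.16 − 0.12 − 0.16 + 0.04 = 0.84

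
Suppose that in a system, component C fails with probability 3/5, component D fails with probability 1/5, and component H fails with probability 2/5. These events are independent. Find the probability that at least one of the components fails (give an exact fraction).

P(none) = (1 − 3/5) × (1 − 1/5) × (1 − 2/5) = 2/5 × 4/5 × 3/5 = 24/125
P(at least one) = 1 − 24/125 = 101/125

101/125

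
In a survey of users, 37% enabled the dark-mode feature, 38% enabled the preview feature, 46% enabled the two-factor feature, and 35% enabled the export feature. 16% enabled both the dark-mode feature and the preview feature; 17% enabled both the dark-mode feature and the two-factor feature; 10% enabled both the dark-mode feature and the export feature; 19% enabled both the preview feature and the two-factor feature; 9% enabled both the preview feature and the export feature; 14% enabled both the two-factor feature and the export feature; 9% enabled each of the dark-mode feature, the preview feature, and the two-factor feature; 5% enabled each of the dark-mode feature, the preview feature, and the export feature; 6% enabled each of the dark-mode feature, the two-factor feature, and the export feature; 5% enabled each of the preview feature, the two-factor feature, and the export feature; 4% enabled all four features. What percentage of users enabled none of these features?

8%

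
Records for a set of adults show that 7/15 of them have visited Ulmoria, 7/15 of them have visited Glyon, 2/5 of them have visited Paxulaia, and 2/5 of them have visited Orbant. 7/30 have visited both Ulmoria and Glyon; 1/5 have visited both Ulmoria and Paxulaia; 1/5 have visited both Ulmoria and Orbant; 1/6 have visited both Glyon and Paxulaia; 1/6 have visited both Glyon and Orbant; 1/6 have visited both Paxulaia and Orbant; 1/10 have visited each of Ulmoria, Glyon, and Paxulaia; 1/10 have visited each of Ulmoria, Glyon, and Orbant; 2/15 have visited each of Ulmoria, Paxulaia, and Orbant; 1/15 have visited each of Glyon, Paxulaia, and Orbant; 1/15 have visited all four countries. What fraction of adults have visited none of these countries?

Apply inclusion-exclusion:
P(≥1) = 7/15 + 7/15 + 2/5 + 2/5 − 7/30 − 1/5 − 1/5 − 1/6 − 1/6 − 1/6 + 1/10 + 1/10 + 2/15 + 1/15 − 1/15 = 14/15
P(none) = 1 − 14/15 = 1/15

1/15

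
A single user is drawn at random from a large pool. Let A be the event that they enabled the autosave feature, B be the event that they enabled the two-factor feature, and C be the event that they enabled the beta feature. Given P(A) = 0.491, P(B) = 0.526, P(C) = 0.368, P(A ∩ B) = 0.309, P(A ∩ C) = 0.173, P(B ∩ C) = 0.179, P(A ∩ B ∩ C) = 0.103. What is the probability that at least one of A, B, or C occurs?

Apply inclusion-exclusion:
P(A ∪ B ∪ C) = 0.491 + 0.526 + 0.368 − 0.309 − 0.173 − 0.179 + 0.103 = 0.827

0.827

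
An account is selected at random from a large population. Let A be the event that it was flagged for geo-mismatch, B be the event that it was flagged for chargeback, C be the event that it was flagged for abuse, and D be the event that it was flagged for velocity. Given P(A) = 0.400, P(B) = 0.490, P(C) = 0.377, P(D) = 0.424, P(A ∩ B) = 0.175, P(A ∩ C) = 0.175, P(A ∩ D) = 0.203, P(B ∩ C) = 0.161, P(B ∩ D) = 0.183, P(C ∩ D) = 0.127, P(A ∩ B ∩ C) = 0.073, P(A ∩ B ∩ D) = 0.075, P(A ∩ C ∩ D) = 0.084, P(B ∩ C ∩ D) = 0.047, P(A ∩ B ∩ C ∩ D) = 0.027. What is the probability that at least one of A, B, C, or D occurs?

0.919

Inclusion–exclusion gives
P(A ∪ B ∪ C ∪ D) = 0.400 + 0.490 + 0.377 + 0.424 − 0.175 − 0.175 − 0.203 − 0.161 − 0.183 − 0.127 + 0.073 + 0.075 + 0.084 + 0.047 − 0.027 = 0.919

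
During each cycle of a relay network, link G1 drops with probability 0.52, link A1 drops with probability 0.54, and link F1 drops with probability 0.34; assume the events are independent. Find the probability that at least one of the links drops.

Independence gives P(none) = ∏(1 − pᵢ).
P(none) = (1 − 0.52) × (1 − 0.54) × (1 − 0.34) = 0.48 × 0.46 × 0.66 = 0.145728
P(at least one) = 1 − 0.145728 = 0.854272

0.854272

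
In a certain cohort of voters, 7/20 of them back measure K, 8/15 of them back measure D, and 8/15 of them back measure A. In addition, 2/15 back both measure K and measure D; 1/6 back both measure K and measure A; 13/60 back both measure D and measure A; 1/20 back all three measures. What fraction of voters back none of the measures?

1/20

Inclusion–exclusion gives
P(at least one) = 7/20 + 8/15 + 8/15 − 2/15 − 1/6 − 13/60 + 1/20 = 19/20
P(none) = 1 − 19/20 = 1/20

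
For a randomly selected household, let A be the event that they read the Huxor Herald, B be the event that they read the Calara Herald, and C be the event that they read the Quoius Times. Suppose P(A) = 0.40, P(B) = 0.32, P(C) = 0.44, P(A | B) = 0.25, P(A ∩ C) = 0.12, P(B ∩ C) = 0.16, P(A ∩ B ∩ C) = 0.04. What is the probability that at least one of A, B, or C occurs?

0.84

P(A ∩ B) = P(B)·P(A|B) = 0.32 × 0.25 = 0.08
Using inclusion–exclusion:
P(A ∪ B ∪ C) = 0.40 + 0.32 + 0.44 − 0.08 − 0.12 − 0.16 + 0.04 = 0.84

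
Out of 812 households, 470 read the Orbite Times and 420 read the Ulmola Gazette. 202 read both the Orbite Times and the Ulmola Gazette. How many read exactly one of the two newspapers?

486

By inclusion–exclusion (exactly-one form):
N(exactly one) = 470 + 420 − 2·202 = 486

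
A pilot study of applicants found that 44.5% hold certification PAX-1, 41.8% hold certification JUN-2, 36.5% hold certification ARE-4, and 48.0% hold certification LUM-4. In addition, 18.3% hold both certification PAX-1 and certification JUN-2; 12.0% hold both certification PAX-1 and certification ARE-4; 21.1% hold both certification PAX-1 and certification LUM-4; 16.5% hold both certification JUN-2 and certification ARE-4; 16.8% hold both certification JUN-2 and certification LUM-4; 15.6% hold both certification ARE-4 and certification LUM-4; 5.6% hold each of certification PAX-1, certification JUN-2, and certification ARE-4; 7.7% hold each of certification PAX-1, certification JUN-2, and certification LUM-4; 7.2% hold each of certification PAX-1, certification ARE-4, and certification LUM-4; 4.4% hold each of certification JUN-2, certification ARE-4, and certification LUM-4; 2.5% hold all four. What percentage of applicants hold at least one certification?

P(≥1) = 44.5 + 41.8 + 36.5 + 48.0 − 18.3 − 12.0 − 21.1 − 16.5 − 16.8 − 15.6 + 5.6 + 7.7 + 7.2 + 4.4 − 2.5 = 92.9%

92.9%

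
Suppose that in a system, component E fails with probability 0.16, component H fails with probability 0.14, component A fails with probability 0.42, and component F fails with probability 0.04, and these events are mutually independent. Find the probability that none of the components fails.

P(none) = (1 − 0.16) × (1 − 0.14) × (1 − 0.42) × (1 − 0.04) = 0.84 × 0.86 × 0.58 × 0.96 = 0.40223232

0.40223232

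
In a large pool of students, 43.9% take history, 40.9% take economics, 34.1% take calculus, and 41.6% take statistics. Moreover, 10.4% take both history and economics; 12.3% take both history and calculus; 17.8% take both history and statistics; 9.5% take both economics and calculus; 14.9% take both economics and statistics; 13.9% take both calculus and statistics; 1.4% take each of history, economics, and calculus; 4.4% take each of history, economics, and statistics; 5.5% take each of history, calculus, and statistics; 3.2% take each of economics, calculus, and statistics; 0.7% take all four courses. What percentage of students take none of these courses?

P(union) = 43.9 + 40.9 + 34.1 + 41.6 − 10.4 − 12.3 − 17.8 − 9.5 − 14.9 − 13.9 + 1.4 + 4.4 + 5.5 + 3.2 − 0.7 = 95.5%
P(none) = 100% − 95.5% = 4.5%

4.5%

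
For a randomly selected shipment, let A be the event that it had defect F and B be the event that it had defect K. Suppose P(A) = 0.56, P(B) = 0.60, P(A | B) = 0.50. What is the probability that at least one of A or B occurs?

P(A ∩ B) = P(B)·P(A|B) = 0.60 × 0.50 = 0.30
P(A ∪ B) = 0.56 + 0.60 − 0.30 = 0.86

0.86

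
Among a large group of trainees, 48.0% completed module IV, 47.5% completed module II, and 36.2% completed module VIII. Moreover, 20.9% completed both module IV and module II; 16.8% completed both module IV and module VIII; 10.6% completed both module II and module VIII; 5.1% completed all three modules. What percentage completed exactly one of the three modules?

50.4%

By inclusion–exclusion (exactly-one form):
P(exactly one) = 48.0 + 47.5 + 36.2 − 2·20.9 − 2·16.8 − 2·10.6 + 3·5.1 = 50.4%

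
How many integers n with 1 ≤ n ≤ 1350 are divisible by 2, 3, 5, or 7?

1041

Apply inclusion-exclusion:
floor(1350/2) + floor(1350/3) + floor(1350/5) + floor(1350/7) − floor(1350/6) − floor(1350/10) − floor(1350/14) − floor(1350/15) − floor(1350/21) − floor(1350/35) + floor(1350/30) + floor(1350/42) + floor(1350/70) + floor(1350/105) − floor(1350/210) = 675 + 450 + 270 + 192 − 225 − 135 − 96 − 90 − 64 − 38 + 45 + 32 + 19 + 12 − 6 = 1041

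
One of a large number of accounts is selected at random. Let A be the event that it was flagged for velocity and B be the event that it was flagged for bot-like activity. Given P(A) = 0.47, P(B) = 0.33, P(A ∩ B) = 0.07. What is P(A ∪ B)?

Using inclusion–exclusion:
P(A ∪ B) = 0.47 + 0.33 − 0.07 = 0.73

0.73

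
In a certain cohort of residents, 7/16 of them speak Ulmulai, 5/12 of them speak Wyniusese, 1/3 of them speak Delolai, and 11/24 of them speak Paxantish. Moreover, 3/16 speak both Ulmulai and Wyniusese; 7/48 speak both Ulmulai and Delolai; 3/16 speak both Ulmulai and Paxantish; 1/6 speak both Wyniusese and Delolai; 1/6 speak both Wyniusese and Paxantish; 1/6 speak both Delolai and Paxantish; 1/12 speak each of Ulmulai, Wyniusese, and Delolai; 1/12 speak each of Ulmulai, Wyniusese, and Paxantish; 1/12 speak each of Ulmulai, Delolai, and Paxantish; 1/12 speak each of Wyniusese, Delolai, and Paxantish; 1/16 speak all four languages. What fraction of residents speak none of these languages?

P(at least one) = 7/16 + 5/12 + 1/3 + 11/24 − 3/16 − 7/48 − 3/16 − 1/6 − 1/6 − 1/6 + 1/12 + 1/12 + 1/12 + 1/12 − 1/16 = 43/48
P(none) = 1 − 43/48 = 5/48

5/48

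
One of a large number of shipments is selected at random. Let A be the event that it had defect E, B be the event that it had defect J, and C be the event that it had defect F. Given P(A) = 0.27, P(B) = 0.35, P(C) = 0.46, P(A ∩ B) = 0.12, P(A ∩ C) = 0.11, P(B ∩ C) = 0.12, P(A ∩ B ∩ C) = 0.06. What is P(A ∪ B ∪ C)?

0.79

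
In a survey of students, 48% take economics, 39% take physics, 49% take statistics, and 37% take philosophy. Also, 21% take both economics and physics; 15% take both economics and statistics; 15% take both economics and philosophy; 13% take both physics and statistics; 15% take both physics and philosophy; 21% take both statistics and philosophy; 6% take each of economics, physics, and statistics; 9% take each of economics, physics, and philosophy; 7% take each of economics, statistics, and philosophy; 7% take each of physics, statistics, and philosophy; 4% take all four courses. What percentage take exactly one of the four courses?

P(exactly one) = 48 + 39 + 49 + 37 − 2·21 − 2·15 − 2·15 − 2·13 − 2·15 − 2·21 + 3·6 + 3·9 + 3·7 + 3·7 − 4·4 = 44%

44%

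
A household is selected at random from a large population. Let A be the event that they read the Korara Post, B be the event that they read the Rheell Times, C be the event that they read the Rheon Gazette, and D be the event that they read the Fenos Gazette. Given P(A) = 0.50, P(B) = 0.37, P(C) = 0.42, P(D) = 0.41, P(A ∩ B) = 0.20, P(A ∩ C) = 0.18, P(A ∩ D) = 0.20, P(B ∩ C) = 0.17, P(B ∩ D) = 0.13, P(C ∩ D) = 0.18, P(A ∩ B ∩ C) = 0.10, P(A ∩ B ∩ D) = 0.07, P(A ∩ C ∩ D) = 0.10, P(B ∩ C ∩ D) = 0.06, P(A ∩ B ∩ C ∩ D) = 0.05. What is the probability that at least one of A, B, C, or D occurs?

0.92

By inclusion–exclusion:
P(A ∪ B ∪ C ∪ D) = 0.50 + 0.37 + 0.42 + 0.41 − 0.20 − 0.18 − 0.20 − 0.17 − 0.13 − 0.18 + 0.10 + 0.07 + 0.10 + 0.06 − 0.05 = 0.92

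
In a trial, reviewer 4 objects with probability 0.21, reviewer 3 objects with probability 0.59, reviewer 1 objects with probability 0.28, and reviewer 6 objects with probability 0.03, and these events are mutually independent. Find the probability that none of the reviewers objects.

0.22621176

P(none) = (1 − 0.21) × (1 − 0.59) × (1 − 0.28) × (1 − 0.03) = 0.79 × 0.41 × 0.72 × 0.97 = 0.22621176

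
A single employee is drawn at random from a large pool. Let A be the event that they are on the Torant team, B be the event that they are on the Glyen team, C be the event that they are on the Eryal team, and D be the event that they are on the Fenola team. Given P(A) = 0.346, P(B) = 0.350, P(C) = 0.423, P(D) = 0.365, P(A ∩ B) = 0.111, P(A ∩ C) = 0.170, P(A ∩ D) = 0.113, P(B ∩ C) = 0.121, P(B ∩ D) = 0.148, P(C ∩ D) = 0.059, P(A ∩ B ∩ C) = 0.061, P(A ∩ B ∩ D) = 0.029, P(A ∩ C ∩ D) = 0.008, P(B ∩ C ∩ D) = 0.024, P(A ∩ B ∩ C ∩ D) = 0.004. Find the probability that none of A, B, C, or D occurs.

0.120

P(A ∪ B ∪ C ∪ D) = 0.346 + 0.350 + 0.423 + 0.365 − 0.111 − 0.170 − 0.113 − 0.121 − 0.148 − 0.059 + 0.061 + 0.029 + 0.008 + 0.024 − 0.004 = 0.880
P(none) = 1 − 0.880 = 0.120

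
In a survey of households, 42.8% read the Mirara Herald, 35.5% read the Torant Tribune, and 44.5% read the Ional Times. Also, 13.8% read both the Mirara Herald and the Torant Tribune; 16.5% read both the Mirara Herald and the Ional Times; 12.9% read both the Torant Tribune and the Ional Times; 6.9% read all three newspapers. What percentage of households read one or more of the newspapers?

86.5%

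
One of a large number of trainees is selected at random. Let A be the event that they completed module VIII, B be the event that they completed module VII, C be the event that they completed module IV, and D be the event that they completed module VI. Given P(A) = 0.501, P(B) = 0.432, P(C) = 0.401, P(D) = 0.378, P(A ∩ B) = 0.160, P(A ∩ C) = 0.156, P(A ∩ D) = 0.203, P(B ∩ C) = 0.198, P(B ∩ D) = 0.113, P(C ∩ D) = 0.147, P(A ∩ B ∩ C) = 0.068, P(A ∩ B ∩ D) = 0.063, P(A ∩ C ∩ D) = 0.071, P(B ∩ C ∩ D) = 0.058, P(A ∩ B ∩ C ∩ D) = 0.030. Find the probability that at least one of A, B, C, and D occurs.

Apply inclusion-exclusion:
P(A ∪ B ∪ C ∪ D) = 0.501 + 0.432 + 0.401 + 0.378 − 0.160 − 0.156 − 0.203 − 0.198 − 0.113 − 0.147 + 0.068 + 0.063 + 0.071 + 0.058 − 0.030 = 0.965

0.965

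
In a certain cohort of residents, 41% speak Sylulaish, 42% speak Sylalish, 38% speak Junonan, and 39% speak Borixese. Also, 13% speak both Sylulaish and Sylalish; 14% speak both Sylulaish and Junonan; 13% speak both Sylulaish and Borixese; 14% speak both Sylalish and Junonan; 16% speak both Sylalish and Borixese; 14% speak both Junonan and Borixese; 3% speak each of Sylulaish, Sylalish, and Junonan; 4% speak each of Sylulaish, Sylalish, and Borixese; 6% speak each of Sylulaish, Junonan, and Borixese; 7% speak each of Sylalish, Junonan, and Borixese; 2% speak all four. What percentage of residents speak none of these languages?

6%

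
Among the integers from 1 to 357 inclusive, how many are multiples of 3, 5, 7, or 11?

209

119 + 71 + 51 + 32 − 23 − 17 − 10 − 10 − 6 − 4 + 3 + 2 + 1 + 0 − 0 = 209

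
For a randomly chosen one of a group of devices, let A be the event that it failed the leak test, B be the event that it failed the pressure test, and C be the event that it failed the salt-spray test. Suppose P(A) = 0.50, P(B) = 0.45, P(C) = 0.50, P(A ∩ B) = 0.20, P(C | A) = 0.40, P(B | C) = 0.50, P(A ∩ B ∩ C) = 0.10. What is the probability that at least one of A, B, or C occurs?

P(A ∩ C) = P(A)·P(C|A) = 0.50 × 0.40 = 0.20
P(B ∩ C) = P(C)·P(B|C) = 0.50 × 0.50 = 0.25
By inclusion–exclusion:
P(A ∪ B ∪ C) = 0.50 + 0.45 + 0.50 − 0.20 − 0.20 − 0.25 + 0.10 = 0.90

0.90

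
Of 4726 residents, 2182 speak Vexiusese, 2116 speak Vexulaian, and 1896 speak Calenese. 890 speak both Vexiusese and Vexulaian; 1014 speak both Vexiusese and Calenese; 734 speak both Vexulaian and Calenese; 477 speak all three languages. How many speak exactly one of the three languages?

N(exactly one) = 2182 + 2116 + 1896 − 2·890 − 2·1014 − 2·734 + 3·477 = 2349

2349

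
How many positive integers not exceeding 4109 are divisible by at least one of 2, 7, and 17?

Apply inclusion-exclusion:
⌊4109/2⌋ + ⌊4109/7⌋ + ⌊4109/17⌋ − ⌊4109/14⌋ − ⌊4109/34⌋ − ⌊4109/119⌋ + ⌊4109/238⌋ = 2054 + 587 + 241 − 293 − 120 − 34 + 17 = 2452

2452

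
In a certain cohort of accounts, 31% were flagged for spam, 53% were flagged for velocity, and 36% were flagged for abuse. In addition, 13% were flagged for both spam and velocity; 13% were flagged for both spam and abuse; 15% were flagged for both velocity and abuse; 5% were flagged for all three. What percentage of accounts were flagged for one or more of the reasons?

84%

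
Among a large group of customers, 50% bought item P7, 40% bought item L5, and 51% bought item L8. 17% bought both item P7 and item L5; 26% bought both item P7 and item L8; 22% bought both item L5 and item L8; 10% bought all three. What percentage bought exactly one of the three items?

41%

By inclusion–exclusion (exactly-one form):
P(exactly one) = 50 + 40 + 51 − 2·17 − 2·26 − 2·22 + 3·10 = 41%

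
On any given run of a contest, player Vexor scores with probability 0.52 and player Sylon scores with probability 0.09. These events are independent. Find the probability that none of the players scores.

0.4368

P(none) = (1 − 0.52) × (1 − 0.09) = 0.48 × 0.91 = 0.4368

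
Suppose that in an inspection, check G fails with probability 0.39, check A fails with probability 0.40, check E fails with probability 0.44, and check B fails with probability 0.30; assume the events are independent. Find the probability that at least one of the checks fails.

0.856528

P(none) = (1 − 0.39) × (1 − 0.40) × (1 − 0.44) × (1 − 0.30) = 0.61 × 0.60 × 0.56 × 0.70 = 0.143472
P(at least one) = 1 − 0.143472 = 0.856528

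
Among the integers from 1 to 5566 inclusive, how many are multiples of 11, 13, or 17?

1171

Inclusion–exclusion gives
⌊5566/11⌋ + ⌊5566/13⌋ + ⌊5566/17⌋ − ⌊5566/143⌋ − ⌊5566/187⌋ − ⌊5566/221⌋ + ⌊5566/2431⌋ = 506 + 428 + 327 − 38 − 29 − 25 + 2 = 1171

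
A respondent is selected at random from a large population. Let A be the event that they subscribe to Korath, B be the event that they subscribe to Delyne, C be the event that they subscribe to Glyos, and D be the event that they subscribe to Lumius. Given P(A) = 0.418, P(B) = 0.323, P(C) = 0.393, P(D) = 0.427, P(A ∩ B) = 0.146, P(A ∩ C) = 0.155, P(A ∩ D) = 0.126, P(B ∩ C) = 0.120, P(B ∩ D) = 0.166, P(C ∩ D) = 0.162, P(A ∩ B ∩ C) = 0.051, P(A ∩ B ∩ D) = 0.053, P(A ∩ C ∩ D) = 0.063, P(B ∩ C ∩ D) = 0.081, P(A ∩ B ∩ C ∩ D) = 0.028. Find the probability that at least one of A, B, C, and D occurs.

Inclusion–exclusion gives
P(A ∪ B ∪ C ∪ D) = 0.418 + 0.323 + 0.393 + 0.427 − 0.146 − 0.155 − 0.126 − 0.120 − 0.166 − 0.162 + 0.051 + 0.053 + 0.063 + 0.081 − 0.028 = 0.906

0.906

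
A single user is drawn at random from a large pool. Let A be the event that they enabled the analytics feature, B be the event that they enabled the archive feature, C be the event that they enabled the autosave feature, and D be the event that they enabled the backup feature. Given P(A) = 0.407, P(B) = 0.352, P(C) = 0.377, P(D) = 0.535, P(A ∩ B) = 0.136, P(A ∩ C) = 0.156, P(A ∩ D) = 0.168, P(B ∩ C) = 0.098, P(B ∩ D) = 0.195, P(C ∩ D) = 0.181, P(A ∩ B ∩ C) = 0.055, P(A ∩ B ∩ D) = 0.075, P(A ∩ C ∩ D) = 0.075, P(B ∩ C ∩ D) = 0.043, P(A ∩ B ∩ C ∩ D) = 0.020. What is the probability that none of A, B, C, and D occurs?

0.035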